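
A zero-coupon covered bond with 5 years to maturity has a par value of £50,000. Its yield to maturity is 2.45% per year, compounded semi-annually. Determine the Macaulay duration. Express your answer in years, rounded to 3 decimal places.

5.000 years

A zero-coupon bond has a single cash flow at maturity, so its Macaulay duration equals its maturity: 5 years.
(Equivalently: 10 semi-annual periods ÷ 2 = 5 years.)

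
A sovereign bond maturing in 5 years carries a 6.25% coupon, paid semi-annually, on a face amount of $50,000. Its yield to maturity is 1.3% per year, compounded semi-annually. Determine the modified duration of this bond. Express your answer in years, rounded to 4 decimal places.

Periodic yield y = 0.0065. First find Macaulay duration:
  t   CF        PV=CF/(1+0.0065)^t    t·PV
  1     1,562.50     1,552.4093     1,552.4093
  2     1,562.50     1,542.3838     3,084.7677
  3     1,562.50     1,532.4231     4,597.2693
  4     1,562.50     1,522.5267     6,090.1067
  5     1,562.50     1,512.6942     7,563.4708
  6     1,562.50     1,502.9251     9,017.5509
  7     1,562.50     1,493.2192    10,452.5345
  8     1,562.50     1,483.5760    11,868.6078
  9     1,562.50     1,473.9950    13,265.9551
  10   51,562.50    48,327.7052   483,277.0521
  Σ                 61,943.8577   550,769.7242
P = 61,943.8577; Macaulay duration = 550,769.7242 / 61,943.8577 = 8.89143 half-year periods = 4.44572 years.
Modified duration = D_Mac / (1 + y) = 4.44572 / 1.0065 = 4.41701 years.

4.4170 years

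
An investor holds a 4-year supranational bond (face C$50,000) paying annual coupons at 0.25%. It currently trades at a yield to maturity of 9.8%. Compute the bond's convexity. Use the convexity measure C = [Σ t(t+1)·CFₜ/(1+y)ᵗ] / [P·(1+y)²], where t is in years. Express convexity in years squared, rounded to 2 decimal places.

With y = 0.098:
  t   CF        PV=CF/(1+0.098)^t    t·PV        t(t+1)·PV
  1       125.00       113.8434       113.8434         227.6867
  2       125.00       103.6825       207.3649         622.0948
  3       125.00        94.4285       283.2854       1,133.1417
  4    50,125.00    34,486.1748   137,944.6992     689,723.4960
  Σ                 34,798.1291   138,549.1929     691,706.4193
P = 34,798.1291.
Convexity = Σ t(t+1)·PV / [P·(1+y)²] = 691,706.4193 / (34,798.1291 × 1.205604) = 16.48774.

16.49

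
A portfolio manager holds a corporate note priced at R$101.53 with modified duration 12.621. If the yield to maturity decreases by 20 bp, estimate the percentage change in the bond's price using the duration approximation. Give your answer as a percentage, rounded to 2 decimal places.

+2.52%

Duration approximation: ΔP/P ≈ -D_mod · Δy = -12.621 × (-0.002) = +0.025242.
As a percentage: +2.5242%.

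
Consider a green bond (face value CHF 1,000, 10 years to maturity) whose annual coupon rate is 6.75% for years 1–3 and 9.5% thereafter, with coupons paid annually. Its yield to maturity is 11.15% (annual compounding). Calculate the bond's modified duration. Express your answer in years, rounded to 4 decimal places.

6.3755 years

Periodic yield y = 0.1115. First find Macaulay duration:
  t   CF        PV=CF/(1+0.1115)^t    t·PV
  1        67.50        60.7287        60.7287
  2        67.50        54.6367       109.2735
  3        67.50        49.1559       147.4676
  4        95.00        62.2423       248.9693
  5        95.00        55.9985       279.9924
  6        95.00        50.3810       302.2860
  7        95.00        45.3270       317.2893
  8        95.00        40.7801       326.2405
  9        95.00        36.6892       330.2029
  10    1,095.00       380.4692     3,804.6915
  Σ                    836.4086     5,927.1417
P = 836.4086; Macaulay duration = 5,927.1417 / 836.4086 = 7.08642 years.
Modified duration = D_Mac / (1 + y) = 7.08642 / 1.1115 = 6.37555 years.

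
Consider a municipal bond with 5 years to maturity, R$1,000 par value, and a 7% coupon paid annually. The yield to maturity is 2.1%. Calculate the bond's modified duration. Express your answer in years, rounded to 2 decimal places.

4.36 years

Periodic yield y = 0.021. First find Macaulay duration:
  t   CF        PV=CF/(1+0.021)^t    t·PV
  1        70.00        68.5602        68.5602
  2        70.00        67.1501       134.3002
  3        70.00        65.7689       197.3068
  4        70.00        64.4162       257.6648
  5     1,070.00       964.3953     4,821.9763
  Σ                  1,230.2907     5,479.8083
P = 1,230.2907; Macaulay duration = 5,479.8083 / 1,230.2907 = 4.45408 years.
Modified duration = D_Mac / (1 + y) = 4.45408 / 1.021 = 4.36246 years.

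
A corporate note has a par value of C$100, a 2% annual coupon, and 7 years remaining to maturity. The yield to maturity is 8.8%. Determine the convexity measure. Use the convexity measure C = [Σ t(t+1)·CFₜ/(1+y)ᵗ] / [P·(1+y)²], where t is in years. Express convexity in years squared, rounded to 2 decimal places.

With y = 0.088:
  t   CF        PV=CF/(1+0.088)^t    t·PV        t(t+1)·PV
  1         2.00         1.8382         1.8382           3.6765
  2         2.00         1.6896         3.3791          10.1373
  3         2.00         1.5529         4.6587          18.6348
  4         2.00         1.4273         5.7092          28.5459
  5         2.00         1.3119         6.5593          39.3556
  6         2.00         1.2057         7.2345          50.6414
  7       102.00        56.5194       395.6361       3,165.0890
  Σ                     65.5450       425.0151       3,316.0806
P = 65.5450.
Convexity = Σ t(t+1)·PV / [P·(1+y)²] = 3,316.0806 / (65.5450 × 1.183744) = 42.73931.

42.74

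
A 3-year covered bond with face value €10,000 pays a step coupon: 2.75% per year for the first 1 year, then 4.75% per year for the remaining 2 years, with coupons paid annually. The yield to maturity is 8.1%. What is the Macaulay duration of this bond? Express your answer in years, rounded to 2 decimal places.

Periodic yield y = 0.081. Discount each cash flow and weight by its year:
  t   CF        PV=CF/(1+0.081)^t    t·PV
  1       275.00       254.3941       254.3941
  2       475.00       406.4828       812.9657
  3    10,475.00     8,292.3371    24,877.0114
  Σ                  8,953.2140    25,944.3711
Price P = Σ PV = 8,953.2140.
Macaulay duration = Σ(t·PV) / P = 25,944.3711 / 8,953.2140 = 2.89777 years.

2.90 years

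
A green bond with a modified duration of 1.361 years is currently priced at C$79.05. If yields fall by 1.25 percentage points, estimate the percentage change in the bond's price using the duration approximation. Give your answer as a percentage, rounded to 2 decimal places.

+1.70%

Duration approximation: ΔP/P ≈ -D_mod · Δy = -1.361 × (-0.0125) = +0.0170125.
As a percentage: +1.70125%.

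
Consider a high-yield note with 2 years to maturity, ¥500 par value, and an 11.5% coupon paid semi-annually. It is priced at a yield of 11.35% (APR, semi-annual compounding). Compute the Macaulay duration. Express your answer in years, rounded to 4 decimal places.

Periodic yield y = 0.05675. Discount each cash flow and weight by its period:
  t   CF        PV=CF/(1+0.05675)^t    t·PV
  1        28.75        27.2061        27.2061
  2        28.75        25.7450        51.4901
  3        28.75        24.3625        73.0874
  4       528.75       423.9956     1,695.9824
  Σ                    501.3091     1,847.7659
Price P = Σ PV = 501.3091.
Macaulay duration = Σ(t·PV) / P = 1,847.7659 / 501.3091 = 3.68588 half-year periods.
In years: 3.68588 / 2 = 1.84294 years.

1.8429 years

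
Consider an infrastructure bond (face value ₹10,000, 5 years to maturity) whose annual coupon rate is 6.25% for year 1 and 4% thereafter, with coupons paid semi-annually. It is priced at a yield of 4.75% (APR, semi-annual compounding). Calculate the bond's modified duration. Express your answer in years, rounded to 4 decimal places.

Periodic yield y = 0.02375. First find Macaulay duration:
  t   CF        PV=CF/(1+0.02375)^t    t·PV
  1       312.50       305.2503       305.2503
  2       312.50       298.1688       596.3376
  3       200.00       186.4010       559.2030
  4       200.00       182.0767       728.3067
  5       200.00       177.8527       889.2634
  6       200.00       173.7267     1,042.3600
  7       200.00       169.6964     1,187.8747
  8       200.00       165.7596     1,326.0768
  9       200.00       161.9141     1,457.2272
  10   10,200.00     8,066.0521    80,660.5212
  Σ                  9,886.8984    88,752.4210
P = 9,886.8984; Macaulay duration = 88,752.4210 / 9,886.8984 = 8.97677 half-year periods = 4.48839 years.
Modified duration = D_Mac / (1 + y) = 4.48839 / 1.02375 = 4.38426 years.

4.3843 years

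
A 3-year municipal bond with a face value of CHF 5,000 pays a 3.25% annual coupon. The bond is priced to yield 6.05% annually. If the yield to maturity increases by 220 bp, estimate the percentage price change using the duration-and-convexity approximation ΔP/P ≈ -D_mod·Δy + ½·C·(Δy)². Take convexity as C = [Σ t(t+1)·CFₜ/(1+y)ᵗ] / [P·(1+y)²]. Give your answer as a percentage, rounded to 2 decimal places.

With y = 0.0605:
  t   CF        PV=CF/(1+0.0605)^t    t·PV        t(t+1)·PV
  1       162.50       153.2296       153.2296         306.4592
  2       162.50       144.4881       288.9762         866.9285
  3     5,162.50     4,328.4066    12,985.2197      51,940.8787
  Σ                  4,626.1242    13,427.4254      53,114.2664
P = 4,626.1242; D_Mac = 2.90252 yrs; D_mod = 2.73694 yrs; C = 10.20875.
Duration effect: -2.73694 × (+0.022) = -0.060213
Convexity effect: 0.5 × 10.20875 × (0.022)² = +0.0024705
ΔP/P ≈ -0.060213 + 0.0024705 = -0.057742 = -5.7742%.

-5.77%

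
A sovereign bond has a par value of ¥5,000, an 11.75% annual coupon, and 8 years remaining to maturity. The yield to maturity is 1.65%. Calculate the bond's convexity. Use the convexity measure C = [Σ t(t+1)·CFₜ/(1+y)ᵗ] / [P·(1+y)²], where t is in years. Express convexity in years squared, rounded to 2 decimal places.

48.98

With y = 0.0165:
  t   CF        PV=CF/(1+0.0165)^t    t·PV        t(t+1)·PV
  1       587.50       577.9636       577.9636       1,155.9272
  2       587.50       568.5820     1,137.1640       3,411.4920
  3       587.50       559.3527     1,678.0580       6,712.2321
  4       587.50       550.2732     2,201.0927      11,005.4634
  5       587.50       541.3410     2,706.7052      16,240.2313
  6       587.50       532.5539     3,195.3234      22,367.2640
  7       587.50       523.9094     3,667.3658      29,338.9264
  8     5,587.50     4,901.8326    39,214.6605     352,931.9444
  Σ                  8,755.8084    54,378.3332     443,163.4808
P = 8,755.8084.
Convexity = Σ t(t+1)·PV / [P·(1+y)²] = 443,163.4808 / (8,755.8084 × 1.033272) = 48.98385.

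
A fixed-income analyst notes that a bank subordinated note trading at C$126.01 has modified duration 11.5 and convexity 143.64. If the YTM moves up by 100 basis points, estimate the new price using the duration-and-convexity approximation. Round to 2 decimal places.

Duration effect: -D_mod·Δy = -11.5 × (+0.01) = -0.115000
Convexity effect: ½·C·(Δy)² = 0.5 × 143.64 × (0.01)² = +0.0071820
ΔP/P ≈ -0.115000 + 0.0071820 = -0.107818
New price ≈ 126.01 × (1 - 0.107818) = 112.42385382.

C$112.42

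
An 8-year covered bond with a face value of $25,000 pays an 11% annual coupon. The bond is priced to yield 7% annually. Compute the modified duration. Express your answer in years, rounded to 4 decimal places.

5.5672 years

Periodic yield y = 0.07. First find Macaulay duration:
  t   CF        PV=CF/(1+0.07)^t    t·PV
  1     2,750.00     2,570.0935     2,570.0935
  2     2,750.00     2,401.9565     4,803.9130
  3     2,750.00     2,244.8192     6,734.4575
  4     2,750.00     2,097.9618     8,391.8473
  5     2,750.00     1,960.7120     9,803.5600
  6     2,750.00     1,832.4411    10,994.6467
  7     2,750.00     1,712.5618    11,987.9325
  8    27,750.00    16,150.7527   129,206.0212
  Σ                 30,971.2985   184,492.4717
P = 30,971.2985; Macaulay duration = 184,492.4717 / 30,971.2985 = 5.95689 years.
Modified duration = D_Mac / (1 + y) = 5.95689 / 1.07 = 5.56718 years.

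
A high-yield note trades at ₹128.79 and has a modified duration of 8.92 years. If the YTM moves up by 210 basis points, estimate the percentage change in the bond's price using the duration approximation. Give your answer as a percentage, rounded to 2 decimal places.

-18.73%

Duration approximation: ΔP/P ≈ -D_mod · Δy = -8.92 × (+0.021) = -0.187320.
As a percentage: -18.7320%.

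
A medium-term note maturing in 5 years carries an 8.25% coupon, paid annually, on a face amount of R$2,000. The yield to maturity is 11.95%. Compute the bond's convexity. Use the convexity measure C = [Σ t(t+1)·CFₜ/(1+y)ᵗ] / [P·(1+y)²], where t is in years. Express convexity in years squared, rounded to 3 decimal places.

With y = 0.1195:
  t   CF        PV=CF/(1+0.1195)^t    t·PV        t(t+1)·PV
  1       165.00       147.3872       147.3872         294.7745
  2       165.00       131.6545       263.3090         789.9271
  3       165.00       117.6012       352.8035       1,411.2141
  4       165.00       105.0479       420.1918       2,100.9589
  5     2,165.00     1,231.2250     6,156.1248      36,936.7488
  Σ                  1,732.9158     7,339.8163      41,533.6232
P = 1,732.9158.
Convexity = Σ t(t+1)·PV / [P·(1+y)²] = 41,533.6232 / (1,732.9158 × 1.253280) = 19.12380.

19.124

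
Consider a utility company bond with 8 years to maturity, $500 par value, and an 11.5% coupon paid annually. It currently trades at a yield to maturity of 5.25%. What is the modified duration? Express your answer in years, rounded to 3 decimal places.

Periodic yield y = 0.0525. First find Macaulay duration:
  t   CF        PV=CF/(1+0.0525)^t    t·PV
  1        57.50        54.6318        54.6318
  2        57.50        51.9067       103.8135
  3        57.50        49.3176       147.9527
  4        57.50        46.8575       187.4301
  5        57.50        44.5202       222.6011
  6        57.50        42.2995       253.7970
  7        57.50        40.1895       281.3268
  8       557.50       370.2270     2,961.8156
  Σ                    699.9499     4,213.3687
P = 699.9499; Macaulay duration = 4,213.3687 / 699.9499 = 6.01953 years.
Modified duration = D_Mac / (1 + y) = 6.01953 / 1.0525 = 5.71927 years.

5.719 years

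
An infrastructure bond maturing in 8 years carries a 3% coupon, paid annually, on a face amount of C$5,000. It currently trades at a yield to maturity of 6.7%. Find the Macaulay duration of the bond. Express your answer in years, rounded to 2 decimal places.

7.10 years

Periodic yield y = 0.067. Discount each cash flow and weight by its year:
  t   CF        PV=CF/(1+0.067)^t    t·PV
  1       150.00       140.5811       140.5811
  2       150.00       131.7536       263.5072
  3       150.00       123.4804       370.4412
  4       150.00       115.7267       462.9068
  5       150.00       108.4599       542.2995
  6       150.00       101.6494       609.8963
  7       150.00        95.2665       666.8657
  8     5,150.00     3,065.4333    24,523.4666
  Σ                  3,882.3509    27,579.9642
Price P = Σ PV = 3,882.3509.
Macaulay duration = Σ(t·PV) / P = 27,579.9642 / 3,882.3509 = 7.10393 years.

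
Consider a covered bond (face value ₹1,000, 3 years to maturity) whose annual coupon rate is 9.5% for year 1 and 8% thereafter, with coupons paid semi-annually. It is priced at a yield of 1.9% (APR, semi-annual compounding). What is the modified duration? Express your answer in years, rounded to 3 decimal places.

Periodic yield y = 0.0095. First find Macaulay duration:
  t   CF        PV=CF/(1+0.0095)^t    t·PV
  1        47.50        47.0530        47.0530
  2        47.50        46.6102        93.2204
  3        40.00        38.8813       116.6440
  4        40.00        38.5154       154.0617
  5        40.00        38.1530       190.7649
  6     1,040.00       982.6422     5,895.8530
  Σ                  1,191.8551     6,497.5970
P = 1,191.8551; Macaulay duration = 6,497.5970 / 1,191.8551 = 5.45167 half-year periods = 2.72583 years.
Modified duration = D_Mac / (1 + y) = 2.72583 / 1.0095 = 2.70018 years.

2.700 years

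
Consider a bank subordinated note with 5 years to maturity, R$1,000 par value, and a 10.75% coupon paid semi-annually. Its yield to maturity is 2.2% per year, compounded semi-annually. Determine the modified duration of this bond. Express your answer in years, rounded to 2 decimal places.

4.13 years

Periodic yield y = 0.011. First find Macaulay duration:
  t   CF        PV=CF/(1+0.011)^t    t·PV
  1        53.75        53.1652        53.1652
  2        53.75        52.5867       105.1735
  3        53.75        52.0146       156.0437
  4        53.75        51.4486       205.7945
  5        53.75        50.8889       254.4443
  6        53.75        50.3352       302.0110
  7        53.75        49.7875       348.5125
  8        53.75        49.2458       393.9664
  9        53.75        48.7100       438.3899
  10    1,053.75       944.5523     9,445.5235
  Σ                  1,402.7348    11,703.0246
P = 1,402.7348; Macaulay duration = 11,703.0246 / 1,402.7348 = 8.34301 half-year periods = 4.17150 years.
Modified duration = D_Mac / (1 + y) = 4.17150 / 1.011 = 4.12612 years.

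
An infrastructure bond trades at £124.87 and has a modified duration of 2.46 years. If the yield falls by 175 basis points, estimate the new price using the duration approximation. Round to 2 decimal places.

Duration approximation: ΔP/P ≈ -D_mod · Δy = -2.46 × (-0.0175) = +0.043050.
New price ≈ 124.87 × (1 + 0.043050) = 130.2456535.

£130.25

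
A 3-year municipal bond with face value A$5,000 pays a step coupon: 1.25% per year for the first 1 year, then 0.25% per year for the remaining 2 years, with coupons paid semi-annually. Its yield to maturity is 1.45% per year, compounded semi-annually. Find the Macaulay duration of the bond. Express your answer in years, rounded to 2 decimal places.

Periodic yield y = 0.00725. Discount each cash flow and weight by its period:
  t   CF        PV=CF/(1+0.00725)^t    t·PV
  1        31.25        31.0251        31.0251
  2        31.25        30.8018        61.6035
  3         6.25         6.1160        18.3480
  4         6.25         6.0720        24.2880
  5         6.25         6.0283        30.1414
  6     5,006.25     4,793.8990    28,763.3938
  Σ                  4,873.9421    28,928.7998
Price P = Σ PV = 4,873.9421.
Macaulay duration = Σ(t·PV) / P = 28,928.7998 / 4,873.9421 = 5.93540 half-year periods.
In years: 5.93540 / 2 = 2.96770 years.

2.97 years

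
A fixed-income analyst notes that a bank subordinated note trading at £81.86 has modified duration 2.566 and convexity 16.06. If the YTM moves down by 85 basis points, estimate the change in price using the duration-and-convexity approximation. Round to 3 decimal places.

+£1.833

Duration effect: -D_mod·Δy = -2.566 × (-0.0085) = +0.021811
Convexity effect: ½·C·(Δy)² = 0.5 × 16.06 × (-0.0085)² = +0.0005801675
ΔP/P ≈ +0.021811 + 0.0005801675 = +0.0223911675
ΔP ≈ 81.86 × (+0.0223911675) = +1.83294097155.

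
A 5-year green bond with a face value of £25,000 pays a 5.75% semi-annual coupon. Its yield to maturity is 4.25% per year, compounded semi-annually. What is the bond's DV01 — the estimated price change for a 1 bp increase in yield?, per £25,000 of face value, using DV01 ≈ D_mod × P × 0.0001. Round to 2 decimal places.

£11.59

Periodic yield y = 0.02125.
  t   CF        PV=CF/(1+0.02125)^t    t·PV
  1       718.75       703.7944       703.7944
  2       718.75       689.1499     1,378.2999
  3       718.75       674.8102     2,024.4306
  4       718.75       660.7689     2,643.0755
  5       718.75       647.0197     3,235.0985
  6       718.75       633.5566     3,801.3398
  7       718.75       620.3737     4,342.6158
  8       718.75       607.4651     4,859.7205
  9       718.75       594.8250     5,353.4252
  10   25,718.75    20,841.5091   208,415.0906
  Σ                 26,673.2726   236,756.8908
P = 26,673.2726; D_Mac = 8.87618 half-year periods = 4.43809 yrs; D_mod = 4.34575 yrs.
DV01 ≈ 4.34575 × 26,673.2726 × 0.0001 = 11.591525.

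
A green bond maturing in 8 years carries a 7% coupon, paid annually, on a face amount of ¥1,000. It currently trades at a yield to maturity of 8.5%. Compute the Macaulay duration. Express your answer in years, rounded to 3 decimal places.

6.307 years

Periodic yield y = 0.085. Discount each cash flow and weight by its year:
  t   CF        PV=CF/(1+0.085)^t    t·PV
  1        70.00        64.5161        64.5161
  2        70.00        59.4619       118.9237
  3        70.00        54.8036       164.4107
  4        70.00        50.5102       202.0408
  5        70.00        46.5532       232.7659
  6        70.00        42.9062       257.4369
  7        70.00        39.5448       276.8139
  8     1,070.00       557.1163     4,456.9305
  Σ                    915.4123     5,773.8386
Price P = Σ PV = 915.4123.
Macaulay duration = Σ(t·PV) / P = 5,773.8386 / 915.4123 = 6.30736 years.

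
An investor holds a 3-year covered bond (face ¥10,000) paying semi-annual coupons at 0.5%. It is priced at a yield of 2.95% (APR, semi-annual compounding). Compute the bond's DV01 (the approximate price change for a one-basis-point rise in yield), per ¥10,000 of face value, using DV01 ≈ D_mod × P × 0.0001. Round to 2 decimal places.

Periodic yield y = 0.01475.
  t   CF        PV=CF/(1+0.01475)^t    t·PV
  1        25.00        24.6366        24.6366
  2        25.00        24.2785        48.5570
  3        25.00        23.9256        71.7768
  4        25.00        23.5778        94.3113
  5        25.00        23.2351       116.1755
  6    10,025.00     9,181.8464    55,091.0782
  Σ                  9,301.5000    55,446.5354
P = 9,301.5000; D_Mac = 5.96103 half-year periods = 2.98052 yrs; D_mod = 2.93719 yrs.
DV01 ≈ 2.93719 × 9,301.5000 × 0.0001 = 2.732029.

¥2.73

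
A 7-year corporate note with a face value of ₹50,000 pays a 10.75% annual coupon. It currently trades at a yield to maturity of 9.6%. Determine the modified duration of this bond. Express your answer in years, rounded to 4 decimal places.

Periodic yield y = 0.096. First find Macaulay duration:
  t   CF        PV=CF/(1+0.096)^t    t·PV
  1     5,375.00     4,904.1971     4,904.1971
  2     5,375.00     4,474.6324     8,949.2647
  3     5,375.00     4,082.6938    12,248.0813
  4     5,375.00     3,725.0856    14,900.3422
  5     5,375.00     3,398.8007    16,994.0035
  6     5,375.00     3,101.0955    18,606.5731
  7    55,375.00    29,150.0873   204,050.6113
  Σ                 52,836.5923   280,653.0733
P = 52,836.5923; Macaulay duration = 280,653.0733 / 52,836.5923 = 5.31172 years.
Modified duration = D_Mac / (1 + y) = 5.31172 / 1.096 = 4.84646 years.

4.8465 years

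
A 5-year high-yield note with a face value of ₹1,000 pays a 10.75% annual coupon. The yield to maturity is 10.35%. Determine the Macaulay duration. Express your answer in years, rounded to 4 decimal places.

4.1261 years

Periodic yield y = 0.1035. Discount each cash flow and weight by its year:
  t   CF        PV=CF/(1+0.1035)^t    t·PV
  1       107.50        97.4173        97.4173
  2       107.50        88.2803       176.5606
  3       107.50        80.0003       240.0008
  4       107.50        72.4968       289.9874
  5     1,107.50       676.8338     3,384.1691
  Σ                  1,015.0285     4,188.1352
Price P = Σ PV = 1,015.0285.
Macaulay duration = Σ(t·PV) / P = 4,188.1352 / 1,015.0285 = 4.12613 years.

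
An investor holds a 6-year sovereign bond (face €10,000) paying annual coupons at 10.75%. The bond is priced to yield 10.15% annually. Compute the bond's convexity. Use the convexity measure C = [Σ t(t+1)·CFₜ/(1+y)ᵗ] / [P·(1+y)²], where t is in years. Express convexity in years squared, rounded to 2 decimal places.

With y = 0.1015:
  t   CF        PV=CF/(1+0.1015)^t    t·PV        t(t+1)·PV
  1     1,075.00       975.9419       975.9419       1,951.8838
  2     1,075.00       886.0117     1,772.0234       5,316.0703
  3     1,075.00       804.3683     2,413.1050       9,652.4199
  4     1,075.00       730.2481     2,920.9926      14,604.9628
  5     1,075.00       662.9579     3,314.7896      19,888.7373
  6    11,075.00     6,200.6430    37,203.8579     260,427.0050
  Σ                 10,260.1710    48,600.7102     311,841.0790
P = 10,260.1710.
Convexity = Σ t(t+1)·PV / [P·(1+y)²] = 311,841.0790 / (10,260.1710 × 1.213302) = 25.05012.

25.05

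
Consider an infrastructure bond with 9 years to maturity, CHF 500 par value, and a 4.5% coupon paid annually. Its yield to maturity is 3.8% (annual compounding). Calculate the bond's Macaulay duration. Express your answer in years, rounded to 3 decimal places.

7.637 years

Periodic yield y = 0.038. Discount each cash flow and weight by its year:
  t   CF        PV=CF/(1+0.038)^t    t·PV
  1        22.50        21.6763        21.6763
  2        22.50        20.8828        41.7655
  3        22.50        20.1183        60.3548
  4        22.50        19.3818        77.5270
  5        22.50        18.6722        93.3611
  6        22.50        17.9886       107.9319
  7        22.50        17.3301       121.3107
  8        22.50        16.6957       133.5653
  9       522.50       373.5168     3,361.6510
  Σ                    526.2625     4,019.1435
Price P = Σ PV = 526.2625.
Macaulay duration = Σ(t·PV) / P = 4,019.1435 / 526.2625 = 7.63715 years.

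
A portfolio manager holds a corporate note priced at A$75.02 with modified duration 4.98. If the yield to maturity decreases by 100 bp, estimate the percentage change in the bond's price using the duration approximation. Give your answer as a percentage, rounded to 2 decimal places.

Duration approximation: ΔP/P ≈ -D_mod · Δy = -4.98 × (-0.01) = +0.049800.
As a percentage: +4.9800%.

+4.98%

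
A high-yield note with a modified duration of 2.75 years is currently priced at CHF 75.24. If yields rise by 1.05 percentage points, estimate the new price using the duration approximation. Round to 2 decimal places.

CHF 73.07

Duration approximation: ΔP/P ≈ -D_mod · Δy = -2.75 × (+0.0105) = -0.028875.
New price ≈ 75.24 × (1 - 0.028875) = 73.067445.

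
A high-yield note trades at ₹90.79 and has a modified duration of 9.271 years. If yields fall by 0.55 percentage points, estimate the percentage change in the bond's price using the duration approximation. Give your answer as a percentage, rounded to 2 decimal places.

Duration approximation: ΔP/P ≈ -D_mod · Δy = -9.271 × (-0.0055) = +0.0509905.
As a percentage: +5.09905%.

+5.10%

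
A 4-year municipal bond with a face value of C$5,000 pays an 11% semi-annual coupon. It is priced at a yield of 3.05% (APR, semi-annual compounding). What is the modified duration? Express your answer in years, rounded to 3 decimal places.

Periodic yield y = 0.01525. First find Macaulay duration:
  t   CF        PV=CF/(1+0.01525)^t    t·PV
  1       275.00       270.8692       270.8692
  2       275.00       266.8005       533.6011
  3       275.00       262.7929       788.3788
  4       275.00       258.8455     1,035.3822
  5       275.00       254.9574     1,274.7872
  6       275.00       251.1277     1,506.7665
  7       275.00       247.3556     1,731.4890
  8     5,275.00     4,673.4594    37,387.6756
  Σ                  6,486.2085    44,528.9497
P = 6,486.2085; Macaulay duration = 44,528.9497 / 6,486.2085 = 6.86517 half-year periods = 3.43259 years.
Modified duration = D_Mac / (1 + y) = 3.43259 / 1.01525 = 3.38103 years.

3.381 years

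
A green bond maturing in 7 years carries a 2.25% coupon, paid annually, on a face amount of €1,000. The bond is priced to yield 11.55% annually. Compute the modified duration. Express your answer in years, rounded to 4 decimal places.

Periodic yield y = 0.1155. First find Macaulay duration:
  t   CF        PV=CF/(1+0.1155)^t    t·PV
  1        22.50        20.1703        20.1703
  2        22.50        18.0819        36.1637
  3        22.50        16.2097        48.6290
  4        22.50        14.5313        58.1252
  5        22.50        13.0267        65.1335
  6        22.50        11.6779        70.0675
  7     1,022.50       475.7473     3,330.2308
  Σ                    569.4450     3,628.5200
P = 569.4450; Macaulay duration = 3,628.5200 / 569.4450 = 6.37203 years.
Modified duration = D_Mac / (1 + y) = 6.37203 / 1.1155 = 5.71226 years.

5.7123 years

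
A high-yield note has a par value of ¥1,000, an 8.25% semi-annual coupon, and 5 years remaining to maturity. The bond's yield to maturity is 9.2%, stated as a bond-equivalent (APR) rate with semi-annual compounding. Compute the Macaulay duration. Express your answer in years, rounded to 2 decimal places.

Periodic yield y = 0.046. Discount each cash flow and weight by its period:
  t   CF        PV=CF/(1+0.046)^t    t·PV
  1        41.25        39.4359        39.4359
  2        41.25        37.7017        75.4033
  3        41.25        36.0437       108.1310
  4        41.25        34.4586       137.8343
  5        41.25        32.9432       164.7159
  6        41.25        31.4944       188.9666
  7        41.25        30.1094       210.7658
  8        41.25        28.7853       230.2822
  9        41.25        27.5194       247.6745
  10    1,041.25       664.1072     6,641.0717
  Σ                    962.5987     8,044.2813
Price P = Σ PV = 962.5987.
Macaulay duration = Σ(t·PV) / P = 8,044.2813 / 962.5987 = 8.35684 half-year periods.
In years: 8.35684 / 2 = 4.17842 years.

4.18 years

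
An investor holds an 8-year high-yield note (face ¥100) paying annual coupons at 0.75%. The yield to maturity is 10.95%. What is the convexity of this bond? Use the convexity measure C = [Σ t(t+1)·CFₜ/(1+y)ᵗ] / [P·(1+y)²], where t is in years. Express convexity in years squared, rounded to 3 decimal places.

55.357

With y = 0.1095:
  t   CF        PV=CF/(1+0.1095)^t    t·PV        t(t+1)·PV
  1         0.75         0.6760         0.6760           1.3520
  2         0.75         0.6093         1.2185           3.6556
  3         0.75         0.5491         1.6474           6.5896
  4         0.75         0.4949         1.9798           9.8988
  5         0.75         0.4461         2.2305          13.3828
  6         0.75         0.4021         2.4124          16.8868
  7         0.75         0.3624         2.5367          20.2936
  8       100.75        43.8760       351.0077       3,159.0689
  Σ                     47.4158       363.7089       3,231.1280
P = 47.4158.
Convexity = Σ t(t+1)·PV / [P·(1+y)²] = 3,231.1280 / (47.4158 × 1.230990) = 55.35748.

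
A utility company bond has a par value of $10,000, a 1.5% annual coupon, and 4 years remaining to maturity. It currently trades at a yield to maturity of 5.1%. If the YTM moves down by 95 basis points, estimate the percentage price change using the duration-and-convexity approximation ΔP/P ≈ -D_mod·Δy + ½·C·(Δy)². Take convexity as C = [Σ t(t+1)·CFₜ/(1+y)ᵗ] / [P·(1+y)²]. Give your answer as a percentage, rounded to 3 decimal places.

+3.609%

With y = 0.051:
  t   CF        PV=CF/(1+0.051)^t    t·PV        t(t+1)·PV
  1       150.00       142.7212       142.7212         285.4424
  2       150.00       135.7956       271.5913         814.7738
  3       150.00       129.2061       387.6184       1,550.4735
  4    10,150.00     8,318.6946    33,274.7782     166,373.8911
  Σ                  8,726.4175    34,076.7091     169,024.5809
P = 8,726.4175; D_Mac = 3.90501 yrs; D_mod = 3.71551 yrs; C = 17.53511.
Duration effect: -3.71551 × (-0.0095) = +0.035297
Convexity effect: 0.5 × 17.53511 × (-0.0095)² = +0.0007913
ΔP/P ≈ +0.035297 + 0.0007913 = +0.036089 = +3.6089%.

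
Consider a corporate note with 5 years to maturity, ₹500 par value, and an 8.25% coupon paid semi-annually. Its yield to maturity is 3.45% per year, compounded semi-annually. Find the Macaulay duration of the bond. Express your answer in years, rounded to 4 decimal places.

4.2842 years

Periodic yield y = 0.01725. Discount each cash flow and weight by its period:
  t   CF        PV=CF/(1+0.01725)^t    t·PV
  1       20.625        20.2753        20.2753
  2       20.625        19.9314        39.8629
  3       20.625        19.5934        58.7803
  4       20.625        19.2612        77.0448
  5       20.625        18.9346        94.6729
  6       20.625        18.6135       111.6809
  7       20.625        18.2979       128.0850
  8       20.625        17.9876       143.9005
  9       20.625        17.6825       159.1429
  10     520.625       438.7812     4,387.8122
  Σ                    609.3586     5,221.2576
Price P = Σ PV = 609.3586.
Macaulay duration = Σ(t·PV) / P = 5,221.2576 / 609.3586 = 8.56845 half-year periods.
In years: 8.56845 / 2 = 4.28422 years.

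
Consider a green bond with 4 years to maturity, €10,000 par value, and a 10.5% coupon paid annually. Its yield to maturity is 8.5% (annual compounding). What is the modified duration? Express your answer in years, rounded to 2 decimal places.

Periodic yield y = 0.085. First find Macaulay duration:
  t   CF        PV=CF/(1+0.085)^t    t·PV
  1     1,050.00       967.7419       967.7419
  2     1,050.00       891.9281     1,783.8561
  3     1,050.00       822.0535     2,466.1605
  4    11,050.00     7,973.3958    31,893.5834
  Σ                 10,655.1193    37,111.3419
P = 10,655.1193; Macaulay duration = 37,111.3419 / 10,655.1193 = 3.48296 years.
Modified duration = D_Mac / (1 + y) = 3.48296 / 1.085 = 3.21010 years.

3.21 years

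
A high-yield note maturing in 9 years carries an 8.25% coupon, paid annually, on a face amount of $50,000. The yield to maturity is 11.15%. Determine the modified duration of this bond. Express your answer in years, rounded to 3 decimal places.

Periodic yield y = 0.1115. First find Macaulay duration:
  t   CF        PV=CF/(1+0.1115)^t    t·PV
  1     4,125.00     3,711.2011     3,711.2011
  2     4,125.00     3,338.9124     6,677.8247
  3     4,125.00     3,003.9697     9,011.9092
  4     4,125.00     2,702.6268    10,810.5073
  5     4,125.00     2,431.5131    12,157.5656
  6     4,125.00     2,187.5962    13,125.5769
  7     4,125.00     1,968.1477    13,777.0338
  8     4,125.00     1,770.7132    14,165.7053
  9    54,125.00    20,903.1966   188,128.7698
  Σ                 42,017.8768   271,566.0937
P = 42,017.8768; Macaulay duration = 271,566.0937 / 42,017.8768 = 6.46311 years.
Modified duration = D_Mac / (1 + y) = 6.46311 / 1.1115 = 5.81476 years.

5.815 years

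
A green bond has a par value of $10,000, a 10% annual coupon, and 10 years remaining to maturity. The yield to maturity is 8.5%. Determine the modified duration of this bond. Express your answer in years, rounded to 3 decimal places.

Periodic yield y = 0.085. First find Macaulay duration:
  t   CF        PV=CF/(1+0.085)^t    t·PV
  1     1,000.00       921.6590       921.6590
  2     1,000.00       849.4553     1,698.9106
  3     1,000.00       782.9081     2,348.7243
  4     1,000.00       721.5743     2,886.2971
  5     1,000.00       665.0454     3,325.2271
  6     1,000.00       612.9451     3,677.6705
  7     1,000.00       564.9264     3,954.4845
  8     1,000.00       520.6694     4,165.3556
  9     1,000.00       479.8797     4,318.9171
  10   11,000.00     4,865.1396    48,651.3957
  Σ                 10,984.2022    75,948.6414
P = 10,984.2022; Macaulay duration = 75,948.6414 / 10,984.2022 = 6.91435 years.
Modified duration = D_Mac / (1 + y) = 6.91435 / 1.085 = 6.37267 years.

6.373 years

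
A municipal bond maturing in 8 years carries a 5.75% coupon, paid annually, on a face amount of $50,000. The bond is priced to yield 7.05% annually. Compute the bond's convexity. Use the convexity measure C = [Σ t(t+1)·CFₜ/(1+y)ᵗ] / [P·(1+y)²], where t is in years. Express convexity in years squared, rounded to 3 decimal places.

48.077

With y = 0.0705:
  t   CF        PV=CF/(1+0.0705)^t    t·PV        t(t+1)·PV
  1     2,875.00     2,685.6609     2,685.6609       5,371.3218
  2     2,875.00     2,508.7911     5,017.5823      15,052.7468
  3     2,875.00     2,343.5695     7,030.7084      28,122.8338
  4     2,875.00     2,189.2288     8,756.9154      43,784.5770
  5     2,875.00     2,045.0526    10,225.2632      61,351.5791
  6     2,875.00     1,910.3715    11,462.2287      80,235.6009
  7     2,875.00     1,784.5600    12,491.9198      99,935.3585
  8    52,875.00    30,658.9310   245,271.4476   2,207,443.0285
  Σ                 46,126.1654   302,941.7263   2,541,297.0464
P = 46,126.1654.
Convexity = Σ t(t+1)·PV / [P·(1+y)²] = 2,541,297.0464 / (46,126.1654 × 1.145970) = 48.07671.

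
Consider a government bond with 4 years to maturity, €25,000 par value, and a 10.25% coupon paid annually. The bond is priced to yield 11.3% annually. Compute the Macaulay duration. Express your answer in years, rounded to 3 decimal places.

3.467 years

Periodic yield y = 0.113. Discount each cash flow and weight by its year:
  t   CF        PV=CF/(1+0.113)^t    t·PV
  1     2,562.50     2,302.3360     2,302.3360
  2     2,562.50     2,068.5858     4,137.1717
  3     2,562.50     1,858.5677     5,575.7030
  4    27,562.50    17,961.3076    71,845.2302
  Σ                 24,190.7971    83,860.4410
Price P = Σ PV = 24,190.7971.
Macaulay duration = Σ(t·PV) / P = 83,860.4410 / 24,190.7971 = 3.46663 years.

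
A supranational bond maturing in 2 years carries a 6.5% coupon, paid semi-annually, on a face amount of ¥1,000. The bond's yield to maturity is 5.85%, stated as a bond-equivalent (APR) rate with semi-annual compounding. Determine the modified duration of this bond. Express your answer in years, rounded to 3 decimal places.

1.854 years

Periodic yield y = 0.02925. First find Macaulay duration:
  t   CF        PV=CF/(1+0.02925)^t    t·PV
  1        32.50        31.5764        31.5764
  2        32.50        30.6790        61.3581
  3        32.50        29.8072        89.4215
  4     1,032.50       920.0397     3,680.1587
  Σ                  1,012.1023     3,862.5147
P = 1,012.1023; Macaulay duration = 3,862.5147 / 1,012.1023 = 3.81633 half-year periods = 1.90816 years.
Modified duration = D_Mac / (1 + y) = 1.90816 / 1.02925 = 1.85394 years.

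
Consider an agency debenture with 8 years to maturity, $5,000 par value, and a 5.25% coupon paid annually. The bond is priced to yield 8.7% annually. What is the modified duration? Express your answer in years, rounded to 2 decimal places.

Periodic yield y = 0.087. First find Macaulay duration:
  t   CF        PV=CF/(1+0.087)^t    t·PV
  1       262.50       241.4903       241.4903
  2       262.50       222.1622       444.3245
  3       262.50       204.3811       613.1432
  4       262.50       188.0231       752.0923
  5       262.50       172.9743       864.8715
  6       262.50       159.1300       954.7800
  7       262.50       146.3937     1,024.7562
  8     5,262.50     2,699.9502    21,599.6017
  Σ                  4,034.5050    26,495.0596
P = 4,034.5050; Macaulay duration = 26,495.0596 / 4,034.5050 = 6.56712 years.
Modified duration = D_Mac / (1 + y) = 6.56712 / 1.087 = 6.04150 years.

6.04 years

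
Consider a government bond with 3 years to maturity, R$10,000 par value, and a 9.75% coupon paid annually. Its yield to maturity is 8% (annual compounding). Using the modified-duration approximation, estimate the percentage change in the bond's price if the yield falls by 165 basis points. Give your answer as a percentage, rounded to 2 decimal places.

+4.20%

Periodic yield y = 0.08. Modified duration first:
  t   CF        PV=CF/(1+0.08)^t    t·PV
  1       975.00       902.7778       902.7778
  2       975.00       835.9053     1,671.8107
  3    10,975.00     8,712.3088    26,136.9265
  Σ                 10,450.9920    28,711.5150
P = 10,450.9920; D_Mac = 2.74725 yrs; D_mod = 2.74725/(1+0.08) = 2.54375 yrs.
ΔP/P ≈ -D_mod · Δy = -2.54375 × (-0.0165) = +0.041972 = +4.1972%.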